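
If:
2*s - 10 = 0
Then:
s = 5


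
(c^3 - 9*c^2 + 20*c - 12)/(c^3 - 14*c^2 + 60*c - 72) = (c - 1)/(c - 6)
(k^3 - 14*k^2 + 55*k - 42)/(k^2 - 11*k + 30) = (k^2 - 8*k + 7)/(k - 5)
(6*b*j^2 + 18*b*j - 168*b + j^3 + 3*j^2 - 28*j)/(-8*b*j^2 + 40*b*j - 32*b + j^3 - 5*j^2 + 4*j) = (-6*b*j - 42*b - j^2 - 7*j)/(8*b*j - 8*b - j^2 + j)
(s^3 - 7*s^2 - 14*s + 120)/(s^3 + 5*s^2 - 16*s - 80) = (s^2 - 11*s + 30)/(s^2 + s - 20)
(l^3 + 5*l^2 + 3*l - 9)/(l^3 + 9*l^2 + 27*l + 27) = (l - 1)/(l + 3)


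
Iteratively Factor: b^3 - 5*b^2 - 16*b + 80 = (b - 4)*(b^2 - b - 20) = (b - 5)*(b - 4)*(b + 4)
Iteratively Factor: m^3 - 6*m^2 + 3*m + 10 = (m + 1)*(m^2 - 7*m + 10) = (m - 5)*(m + 1)*(m - 2)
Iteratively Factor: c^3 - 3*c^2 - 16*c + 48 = (c - 3)*(c^2 - 16) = (c - 4)*(c - 3)*(c + 4)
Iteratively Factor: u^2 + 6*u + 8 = (u + 2)*(u + 4)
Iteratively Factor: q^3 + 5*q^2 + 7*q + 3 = (q + 1)*(q^2 + 4*q + 3) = (q + 1)^2*(q + 3)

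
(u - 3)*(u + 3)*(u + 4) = u^3 + 4*u^2 - 9*u - 36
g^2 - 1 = (g - 1)*(g + 1)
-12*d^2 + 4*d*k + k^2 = (-2*d + k)*(6*d + k)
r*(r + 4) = r^2 + 4*r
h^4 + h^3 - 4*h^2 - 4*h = h*(h - 2)*(h + 1)*(h + 2)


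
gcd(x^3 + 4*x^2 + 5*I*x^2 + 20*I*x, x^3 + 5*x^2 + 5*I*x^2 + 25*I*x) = x^2 + 5*I*x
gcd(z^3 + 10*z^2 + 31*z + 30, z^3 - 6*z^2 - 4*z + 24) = z + 2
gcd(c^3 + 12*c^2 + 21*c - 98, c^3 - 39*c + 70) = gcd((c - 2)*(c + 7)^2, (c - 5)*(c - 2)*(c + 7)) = c^2 + 5*c - 14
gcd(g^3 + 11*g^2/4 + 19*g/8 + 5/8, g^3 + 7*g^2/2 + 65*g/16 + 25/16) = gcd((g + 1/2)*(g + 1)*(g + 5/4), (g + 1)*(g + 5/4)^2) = g^2 + 9*g/4 + 5/4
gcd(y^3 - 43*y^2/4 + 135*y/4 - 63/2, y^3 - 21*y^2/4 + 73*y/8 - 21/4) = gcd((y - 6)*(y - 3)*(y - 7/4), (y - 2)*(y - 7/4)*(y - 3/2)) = y - 7/4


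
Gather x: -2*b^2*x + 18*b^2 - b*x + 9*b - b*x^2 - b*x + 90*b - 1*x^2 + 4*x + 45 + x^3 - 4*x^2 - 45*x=18*b^2 + 99*b + x^3 + x^2*(-b - 5) + x*(-2*b^2 - 2*b - 41) + 45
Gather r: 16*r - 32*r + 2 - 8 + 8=2 - 16*r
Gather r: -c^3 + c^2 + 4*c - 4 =-c^3 + c^2 + 4*c - 4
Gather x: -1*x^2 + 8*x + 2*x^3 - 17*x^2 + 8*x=2*x^3 - 18*x^2 + 16*x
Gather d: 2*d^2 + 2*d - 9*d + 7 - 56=2*d^2 - 7*d - 49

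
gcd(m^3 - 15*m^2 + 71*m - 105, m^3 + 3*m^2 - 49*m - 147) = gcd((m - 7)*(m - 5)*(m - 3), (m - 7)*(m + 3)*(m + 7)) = m - 7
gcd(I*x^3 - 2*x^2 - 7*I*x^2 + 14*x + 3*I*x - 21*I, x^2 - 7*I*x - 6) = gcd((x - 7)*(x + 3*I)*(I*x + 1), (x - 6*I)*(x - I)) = x - I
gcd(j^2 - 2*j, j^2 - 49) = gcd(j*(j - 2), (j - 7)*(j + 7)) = 1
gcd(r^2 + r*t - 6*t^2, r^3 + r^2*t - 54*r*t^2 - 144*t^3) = r + 3*t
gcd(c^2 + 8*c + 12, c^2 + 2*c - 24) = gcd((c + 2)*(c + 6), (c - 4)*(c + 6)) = c + 6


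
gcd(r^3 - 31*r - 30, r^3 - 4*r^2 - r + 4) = r + 1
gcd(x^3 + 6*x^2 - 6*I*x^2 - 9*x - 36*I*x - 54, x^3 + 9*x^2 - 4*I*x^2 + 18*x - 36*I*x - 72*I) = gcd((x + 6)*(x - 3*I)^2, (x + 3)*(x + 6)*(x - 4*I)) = x + 6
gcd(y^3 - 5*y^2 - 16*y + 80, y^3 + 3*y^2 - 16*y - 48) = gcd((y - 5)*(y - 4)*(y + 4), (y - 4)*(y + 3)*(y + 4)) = y^2 - 16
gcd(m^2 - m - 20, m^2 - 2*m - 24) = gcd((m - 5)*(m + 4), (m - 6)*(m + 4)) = m + 4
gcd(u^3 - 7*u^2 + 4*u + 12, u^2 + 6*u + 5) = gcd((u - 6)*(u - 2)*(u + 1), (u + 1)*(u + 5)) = u + 1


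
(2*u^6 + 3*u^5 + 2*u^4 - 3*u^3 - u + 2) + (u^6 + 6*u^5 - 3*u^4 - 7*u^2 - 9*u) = 3*u^6 + 9*u^5 - u^4 - 3*u^3 - 7*u^2 - 10*u + 2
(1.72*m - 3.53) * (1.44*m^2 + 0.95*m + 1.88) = 2.4768*m^3 - 3.4492*m^2 - 0.1199*m - 6.6364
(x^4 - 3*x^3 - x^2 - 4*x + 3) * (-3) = -3*x^4 + 9*x^3 + 3*x^2 + 12*x - 9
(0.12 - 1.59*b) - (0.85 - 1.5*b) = -0.0900000000000001*b - 0.73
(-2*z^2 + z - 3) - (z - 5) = 2 - 2*z^2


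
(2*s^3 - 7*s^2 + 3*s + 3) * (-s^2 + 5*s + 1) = -2*s^5 + 17*s^4 - 36*s^3 + 5*s^2 + 18*s + 3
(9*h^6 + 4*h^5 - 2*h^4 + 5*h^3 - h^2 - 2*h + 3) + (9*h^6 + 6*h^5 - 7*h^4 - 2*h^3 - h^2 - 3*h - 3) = 18*h^6 + 10*h^5 - 9*h^4 + 3*h^3 - 2*h^2 - 5*h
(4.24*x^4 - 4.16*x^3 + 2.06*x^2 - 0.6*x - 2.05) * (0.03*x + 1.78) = 0.1272*x^5 + 7.4224*x^4 - 7.343*x^3 + 3.6488*x^2 - 1.1295*x - 3.649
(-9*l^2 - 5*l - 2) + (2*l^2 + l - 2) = -7*l^2 - 4*l - 4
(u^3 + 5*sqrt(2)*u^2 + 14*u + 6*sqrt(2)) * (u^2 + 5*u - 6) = u^5 + 5*u^4 + 5*sqrt(2)*u^4 + 8*u^3 + 25*sqrt(2)*u^3 - 24*sqrt(2)*u^2 + 70*u^2 - 84*u + 30*sqrt(2)*u - 36*sqrt(2)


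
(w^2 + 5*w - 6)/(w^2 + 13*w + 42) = (w - 1)/(w + 7)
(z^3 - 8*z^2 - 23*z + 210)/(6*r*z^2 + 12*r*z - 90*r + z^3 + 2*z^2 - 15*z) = (z^2 - 13*z + 42)/(6*r*z - 18*r + z^2 - 3*z)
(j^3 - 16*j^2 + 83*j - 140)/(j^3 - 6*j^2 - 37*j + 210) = (j - 4)/(j + 6)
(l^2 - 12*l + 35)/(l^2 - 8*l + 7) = (l - 5)/(l - 1)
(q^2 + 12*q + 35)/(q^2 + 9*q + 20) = (q + 7)/(q + 4)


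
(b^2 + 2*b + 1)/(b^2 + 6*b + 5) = (b + 1)/(b + 5)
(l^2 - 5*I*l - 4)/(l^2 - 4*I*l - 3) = (l - 4*I)/(l - 3*I)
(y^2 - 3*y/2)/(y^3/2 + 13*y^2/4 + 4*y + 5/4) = 2*y*(2*y - 3)/(2*y^3 + 13*y^2 + 16*y + 5)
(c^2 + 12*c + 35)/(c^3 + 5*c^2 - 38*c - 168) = (c + 5)/(c^2 - 2*c - 24)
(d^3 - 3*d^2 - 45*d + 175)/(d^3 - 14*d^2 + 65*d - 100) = (d + 7)/(d - 4)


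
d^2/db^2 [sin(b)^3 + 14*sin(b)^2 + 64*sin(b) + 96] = -9*sin(b)^3 - 56*sin(b)^2 - 58*sin(b) + 28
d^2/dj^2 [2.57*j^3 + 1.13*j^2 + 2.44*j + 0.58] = 15.42*j + 2.26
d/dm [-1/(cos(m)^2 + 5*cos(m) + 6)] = -(2*cos(m) + 5)*sin(m)/(cos(m)^2 + 5*cos(m) + 6)^2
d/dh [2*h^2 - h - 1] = 4*h - 1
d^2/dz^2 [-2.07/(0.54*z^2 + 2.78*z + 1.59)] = (1.207224*z^2 + 6.214968*z - 2.07*(1.08*z + 2.78)*(2.16*z + 5.56) + 3.554604)/(0.54*z^2 + 2.78*z + 1.59)^3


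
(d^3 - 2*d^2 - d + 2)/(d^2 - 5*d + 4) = (d^2 - d - 2)/(d - 4)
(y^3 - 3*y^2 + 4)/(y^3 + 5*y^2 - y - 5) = (y^2 - 4*y + 4)/(y^2 + 4*y - 5)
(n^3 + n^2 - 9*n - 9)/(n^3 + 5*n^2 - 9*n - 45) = (n + 1)/(n + 5)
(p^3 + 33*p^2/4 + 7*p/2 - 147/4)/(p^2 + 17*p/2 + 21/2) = (4*p^2 + 5*p - 21)/(2*(2*p + 3))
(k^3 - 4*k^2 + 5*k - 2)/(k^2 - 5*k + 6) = (k^2 - 2*k + 1)/(k - 3)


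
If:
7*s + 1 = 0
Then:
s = -1/7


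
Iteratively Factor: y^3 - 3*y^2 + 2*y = (y - 1)*(y^2 - 2*y) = y*(y - 1)*(y - 2)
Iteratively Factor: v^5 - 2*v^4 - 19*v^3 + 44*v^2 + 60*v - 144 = (v - 2)*(v^4 - 19*v^2 + 6*v + 72) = (v - 3)*(v - 2)*(v^3 + 3*v^2 - 10*v - 24) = (v - 3)^2*(v - 2)*(v^2 + 6*v + 8) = (v - 3)^2*(v - 2)*(v + 4)*(v + 2)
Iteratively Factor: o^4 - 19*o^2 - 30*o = (o)*(o^3 - 19*o - 30) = o*(o + 3)*(o^2 - 3*o - 10) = o*(o - 5)*(o + 3)*(o + 2)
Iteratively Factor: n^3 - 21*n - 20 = (n + 4)*(n^2 - 4*n - 5) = (n - 5)*(n + 4)*(n + 1)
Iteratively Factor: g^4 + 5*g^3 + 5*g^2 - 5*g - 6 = (g + 3)*(g^3 + 2*g^2 - g - 2) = (g - 1)*(g + 3)*(g^2 + 3*g + 2) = (g - 1)*(g + 1)*(g + 3)*(g + 2)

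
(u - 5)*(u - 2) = u^2 - 7*u + 10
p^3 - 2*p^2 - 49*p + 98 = (p - 7)*(p - 2)*(p + 7)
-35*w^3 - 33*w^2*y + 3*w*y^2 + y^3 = (-5*w + y)*(w + y)*(7*w + y)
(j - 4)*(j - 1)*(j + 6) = j^3 + j^2 - 26*j + 24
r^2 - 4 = (r - 2)*(r + 2)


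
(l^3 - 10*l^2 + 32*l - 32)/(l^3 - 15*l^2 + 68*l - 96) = (l^2 - 6*l + 8)/(l^2 - 11*l + 24)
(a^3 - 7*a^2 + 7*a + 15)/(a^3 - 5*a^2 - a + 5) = (a - 3)/(a - 1)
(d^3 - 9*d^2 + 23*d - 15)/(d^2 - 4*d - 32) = (-d^3 + 9*d^2 - 23*d + 15)/(-d^2 + 4*d + 32)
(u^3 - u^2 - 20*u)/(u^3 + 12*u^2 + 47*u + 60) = u*(u - 5)/(u^2 + 8*u + 15)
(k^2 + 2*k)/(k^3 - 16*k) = (k + 2)/(k^2 - 16)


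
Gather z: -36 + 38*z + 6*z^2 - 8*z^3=-8*z^3 + 6*z^2 + 38*z - 36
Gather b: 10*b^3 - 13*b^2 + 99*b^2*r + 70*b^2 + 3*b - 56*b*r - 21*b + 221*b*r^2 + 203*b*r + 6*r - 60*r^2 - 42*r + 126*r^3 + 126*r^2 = 10*b^3 + b^2*(99*r + 57) + b*(221*r^2 + 147*r - 18) + 126*r^3 + 66*r^2 - 36*r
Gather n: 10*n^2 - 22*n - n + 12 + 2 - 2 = 10*n^2 - 23*n + 12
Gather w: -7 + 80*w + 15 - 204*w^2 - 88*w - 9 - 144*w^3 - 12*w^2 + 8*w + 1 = -144*w^3 - 216*w^2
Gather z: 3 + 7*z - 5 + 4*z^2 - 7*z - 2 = 4*z^2 - 4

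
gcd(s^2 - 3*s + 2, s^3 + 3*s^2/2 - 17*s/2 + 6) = s - 1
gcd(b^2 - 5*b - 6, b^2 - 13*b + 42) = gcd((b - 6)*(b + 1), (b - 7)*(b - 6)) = b - 6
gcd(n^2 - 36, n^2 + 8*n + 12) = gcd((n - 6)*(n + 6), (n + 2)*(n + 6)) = n + 6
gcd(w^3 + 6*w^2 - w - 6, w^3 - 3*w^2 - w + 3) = w^2 - 1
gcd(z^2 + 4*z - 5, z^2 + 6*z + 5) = z + 5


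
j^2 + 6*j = j*(j + 6)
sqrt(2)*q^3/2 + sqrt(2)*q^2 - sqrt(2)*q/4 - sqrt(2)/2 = (q - sqrt(2)/2)*(q + sqrt(2)/2)*(sqrt(2)*q/2 + sqrt(2))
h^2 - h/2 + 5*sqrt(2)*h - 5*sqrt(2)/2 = (h - 1/2)*(h + 5*sqrt(2))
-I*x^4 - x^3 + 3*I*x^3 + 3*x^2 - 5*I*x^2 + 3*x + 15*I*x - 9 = (x - 3)*(x - 3*I)*(x + I)*(-I*x + 1)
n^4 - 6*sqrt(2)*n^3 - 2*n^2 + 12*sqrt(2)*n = n*(n - 6*sqrt(2))*(n - sqrt(2))*(n + sqrt(2))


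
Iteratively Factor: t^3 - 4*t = (t + 2)*(t^2 - 2*t) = t*(t + 2)*(t - 2)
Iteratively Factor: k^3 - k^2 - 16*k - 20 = (k + 2)*(k^2 - 3*k - 10) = (k + 2)^2*(k - 5)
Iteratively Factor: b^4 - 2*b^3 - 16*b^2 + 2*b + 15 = (b - 5)*(b^3 + 3*b^2 - b - 3) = (b - 5)*(b - 1)*(b^2 + 4*b + 3) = (b - 5)*(b - 1)*(b + 3)*(b + 1)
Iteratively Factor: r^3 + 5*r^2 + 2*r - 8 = (r + 4)*(r^2 + r - 2) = (r - 1)*(r + 4)*(r + 2)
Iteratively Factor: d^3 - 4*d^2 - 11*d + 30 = (d - 5)*(d^2 + d - 6) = (d - 5)*(d - 2)*(d + 3)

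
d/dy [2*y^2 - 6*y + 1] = 4*y - 6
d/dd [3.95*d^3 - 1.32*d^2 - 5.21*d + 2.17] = 11.85*d^2 - 2.64*d - 5.21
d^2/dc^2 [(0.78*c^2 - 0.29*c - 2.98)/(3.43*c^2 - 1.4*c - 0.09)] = (1.4210854715202e-14*c^4 + 0.667477999999996*c^3 - 208.911696*c^2 + 85.322622*c - 13.435736)/(40.353607*c^6 - 49.41258*c^5 + 16.991877*c^4 - 0.150919999999999*c^3 - 0.445851*c^2 - 0.03402*c - 0.000729)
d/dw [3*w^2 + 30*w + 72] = 6*w + 30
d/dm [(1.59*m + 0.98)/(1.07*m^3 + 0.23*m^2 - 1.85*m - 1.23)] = (1.7013*m^3 + 0.3657*m^2 - 2.9415*m - (1.59*m + 0.98)*(3.21*m^2 + 0.46*m - 1.85) - 1.9557)/(1.07*m^3 + 0.23*m^2 - 1.85*m - 1.23)^2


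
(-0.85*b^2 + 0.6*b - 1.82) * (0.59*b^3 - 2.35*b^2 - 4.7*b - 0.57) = -0.5015*b^5 + 2.3515*b^4 + 1.5112*b^3 + 1.9415*b^2 + 8.212*b + 1.0374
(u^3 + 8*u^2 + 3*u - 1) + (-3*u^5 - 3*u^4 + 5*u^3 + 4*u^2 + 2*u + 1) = -3*u^5 - 3*u^4 + 6*u^3 + 12*u^2 + 5*u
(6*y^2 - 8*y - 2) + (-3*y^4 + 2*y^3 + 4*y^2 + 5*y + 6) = -3*y^4 + 2*y^3 + 10*y^2 - 3*y + 4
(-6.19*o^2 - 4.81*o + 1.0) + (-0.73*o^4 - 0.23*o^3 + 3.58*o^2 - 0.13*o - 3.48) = -0.73*o^4 - 0.23*o^3 - 2.61*o^2 - 4.94*o - 2.48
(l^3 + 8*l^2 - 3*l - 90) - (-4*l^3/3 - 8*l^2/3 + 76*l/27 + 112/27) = 7*l^3/3 + 32*l^2/3 - 157*l/27 - 2542/27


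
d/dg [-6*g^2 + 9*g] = 9 - 12*g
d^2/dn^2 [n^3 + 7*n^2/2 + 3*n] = 6*n + 7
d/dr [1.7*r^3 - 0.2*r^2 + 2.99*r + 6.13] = 5.1*r^2 - 0.4*r + 2.99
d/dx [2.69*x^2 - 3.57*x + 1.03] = 5.38*x - 3.57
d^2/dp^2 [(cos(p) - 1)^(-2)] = 2*(-cos(p) - cos(2*p) + 2)/(cos(p) - 1)^4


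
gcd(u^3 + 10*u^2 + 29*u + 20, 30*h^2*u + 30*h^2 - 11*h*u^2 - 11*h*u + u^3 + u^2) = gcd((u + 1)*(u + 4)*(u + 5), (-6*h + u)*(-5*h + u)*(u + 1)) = u + 1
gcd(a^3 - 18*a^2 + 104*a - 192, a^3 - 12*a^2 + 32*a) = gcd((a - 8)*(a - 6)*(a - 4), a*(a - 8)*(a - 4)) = a^2 - 12*a + 32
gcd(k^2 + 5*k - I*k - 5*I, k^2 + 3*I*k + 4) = k - I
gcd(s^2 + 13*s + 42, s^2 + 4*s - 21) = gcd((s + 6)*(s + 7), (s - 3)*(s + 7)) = s + 7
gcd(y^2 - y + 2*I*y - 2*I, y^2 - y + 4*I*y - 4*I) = y - 1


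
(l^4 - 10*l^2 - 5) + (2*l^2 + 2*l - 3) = l^4 - 8*l^2 + 2*l - 8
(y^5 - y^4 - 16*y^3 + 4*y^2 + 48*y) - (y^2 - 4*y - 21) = y^5 - y^4 - 16*y^3 + 3*y^2 + 52*y + 21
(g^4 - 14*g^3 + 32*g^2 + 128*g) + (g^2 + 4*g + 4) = g^4 - 14*g^3 + 33*g^2 + 132*g + 4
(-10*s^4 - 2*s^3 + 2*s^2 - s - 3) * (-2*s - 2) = 20*s^5 + 24*s^4 - 2*s^2 + 8*s + 6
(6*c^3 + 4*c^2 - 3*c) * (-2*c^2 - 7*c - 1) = -12*c^5 - 50*c^4 - 28*c^3 + 17*c^2 + 3*c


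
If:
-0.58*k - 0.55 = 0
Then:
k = -0.95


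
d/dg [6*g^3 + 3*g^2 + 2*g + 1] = 18*g^2 + 6*g + 2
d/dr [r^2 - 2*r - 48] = 2*r - 2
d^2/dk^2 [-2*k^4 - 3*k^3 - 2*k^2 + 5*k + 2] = -24*k^2 - 18*k - 4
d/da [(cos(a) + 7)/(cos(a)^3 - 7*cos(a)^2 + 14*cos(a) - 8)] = (-193*cos(a)/2 + 7*cos(2*a) + cos(3*a)/2 + 113)*sin(a)/(cos(a)^3 - 7*cos(a)^2 + 14*cos(a) - 8)^2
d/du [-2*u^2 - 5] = -4*u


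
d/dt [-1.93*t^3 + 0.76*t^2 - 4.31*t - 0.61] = -5.79*t^2 + 1.52*t - 4.31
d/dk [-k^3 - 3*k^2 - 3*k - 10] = -3*k^2 - 6*k - 3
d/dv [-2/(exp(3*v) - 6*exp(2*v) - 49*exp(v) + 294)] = (6*exp(2*v) - 24*exp(v) - 98)*exp(v)/(exp(3*v) - 6*exp(2*v) - 49*exp(v) + 294)^2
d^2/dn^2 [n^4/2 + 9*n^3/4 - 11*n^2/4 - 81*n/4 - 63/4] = 6*n^2 + 27*n/2 - 11/2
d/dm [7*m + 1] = 7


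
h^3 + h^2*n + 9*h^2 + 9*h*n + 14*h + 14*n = (h + 2)*(h + 7)*(h + n)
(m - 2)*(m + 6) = m^2 + 4*m - 12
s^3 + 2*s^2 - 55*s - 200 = (s - 8)*(s + 5)^2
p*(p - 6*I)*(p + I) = p^3 - 5*I*p^2 + 6*p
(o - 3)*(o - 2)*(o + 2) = o^3 - 3*o^2 - 4*o + 12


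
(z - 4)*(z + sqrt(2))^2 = z^3 - 4*z^2 + 2*sqrt(2)*z^2 - 8*sqrt(2)*z + 2*z - 8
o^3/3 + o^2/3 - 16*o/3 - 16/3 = (o/3 + 1/3)*(o - 4)*(o + 4)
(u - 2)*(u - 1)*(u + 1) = u^3 - 2*u^2 - u + 2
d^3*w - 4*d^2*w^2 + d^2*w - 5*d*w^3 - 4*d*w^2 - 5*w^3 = (d - 5*w)*(d + w)*(d*w + w)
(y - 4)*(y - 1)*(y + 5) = y^3 - 21*y + 20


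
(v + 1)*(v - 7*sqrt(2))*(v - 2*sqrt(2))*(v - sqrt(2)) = v^4 - 10*sqrt(2)*v^3 + v^3 - 10*sqrt(2)*v^2 + 46*v^2 - 28*sqrt(2)*v + 46*v - 28*sqrt(2)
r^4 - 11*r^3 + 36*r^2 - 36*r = r*(r - 6)*(r - 3)*(r - 2)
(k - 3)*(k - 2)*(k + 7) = k^3 + 2*k^2 - 29*k + 42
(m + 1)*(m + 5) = m^2 + 6*m + 5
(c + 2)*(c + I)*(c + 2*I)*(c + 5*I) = c^4 + 2*c^3 + 8*I*c^3 - 17*c^2 + 16*I*c^2 - 34*c - 10*I*c - 20*I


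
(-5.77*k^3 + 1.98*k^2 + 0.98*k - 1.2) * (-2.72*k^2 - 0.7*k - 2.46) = 15.6944*k^5 - 1.3466*k^4 + 10.1426*k^3 - 2.2928*k^2 - 1.5708*k + 2.952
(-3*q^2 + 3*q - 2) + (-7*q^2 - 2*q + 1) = -10*q^2 + q - 1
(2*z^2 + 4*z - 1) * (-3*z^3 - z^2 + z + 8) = -6*z^5 - 14*z^4 + z^3 + 21*z^2 + 31*z - 8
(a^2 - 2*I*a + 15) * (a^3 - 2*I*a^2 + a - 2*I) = a^5 - 4*I*a^4 + 12*a^3 - 34*I*a^2 + 11*a - 30*I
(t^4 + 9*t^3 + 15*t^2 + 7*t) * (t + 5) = t^5 + 14*t^4 + 60*t^3 + 82*t^2 + 35*t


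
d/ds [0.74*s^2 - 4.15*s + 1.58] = 1.48*s - 4.15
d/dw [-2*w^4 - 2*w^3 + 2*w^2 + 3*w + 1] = -8*w^3 - 6*w^2 + 4*w + 3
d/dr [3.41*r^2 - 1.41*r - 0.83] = 6.82*r - 1.41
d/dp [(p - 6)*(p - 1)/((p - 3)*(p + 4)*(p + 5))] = (-p^4 + 14*p^3 + 17*p^2 - 192*p + 462)/(p^6 + 12*p^5 + 22*p^4 - 204*p^3 - 671*p^2 + 840*p + 3600)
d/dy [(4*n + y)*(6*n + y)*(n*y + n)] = n*(24*n^2 + 20*n*y + 10*n + 3*y^2 + 2*y)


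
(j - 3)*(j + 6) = j^2 + 3*j - 18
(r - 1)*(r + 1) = r^2 - 1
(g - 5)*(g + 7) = g^2 + 2*g - 35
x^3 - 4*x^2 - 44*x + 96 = (x - 8)*(x - 2)*(x + 6)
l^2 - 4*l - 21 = (l - 7)*(l + 3)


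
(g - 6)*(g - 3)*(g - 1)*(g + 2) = g^4 - 8*g^3 + 7*g^2 + 36*g - 36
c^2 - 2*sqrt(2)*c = c*(c - 2*sqrt(2))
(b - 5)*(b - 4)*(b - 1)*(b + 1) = b^4 - 9*b^3 + 19*b^2 + 9*b - 20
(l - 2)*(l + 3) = l^2 + l - 6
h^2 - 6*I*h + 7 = (h - 7*I)*(h + I)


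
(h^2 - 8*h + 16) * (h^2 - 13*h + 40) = h^4 - 21*h^3 + 160*h^2 - 528*h + 640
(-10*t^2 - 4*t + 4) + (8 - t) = -10*t^2 - 5*t + 12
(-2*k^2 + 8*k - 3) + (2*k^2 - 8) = 8*k - 11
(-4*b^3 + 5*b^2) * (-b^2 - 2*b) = 4*b^5 + 3*b^4 - 10*b^3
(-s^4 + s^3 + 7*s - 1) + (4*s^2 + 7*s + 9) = -s^4 + s^3 + 4*s^2 + 14*s + 8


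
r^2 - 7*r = r*(r - 7)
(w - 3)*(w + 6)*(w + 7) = w^3 + 10*w^2 + 3*w - 126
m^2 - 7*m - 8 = (m - 8)*(m + 1)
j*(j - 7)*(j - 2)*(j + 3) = j^4 - 6*j^3 - 13*j^2 + 42*j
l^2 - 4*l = l*(l - 4)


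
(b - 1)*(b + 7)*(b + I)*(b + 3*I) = b^4 + 6*b^3 + 4*I*b^3 - 10*b^2 + 24*I*b^2 - 18*b - 28*I*b + 21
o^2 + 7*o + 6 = (o + 1)*(o + 6)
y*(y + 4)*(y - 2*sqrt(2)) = y^3 - 2*sqrt(2)*y^2 + 4*y^2 - 8*sqrt(2)*y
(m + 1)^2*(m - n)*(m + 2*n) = m^4 + m^3*n + 2*m^3 - 2*m^2*n^2 + 2*m^2*n + m^2 - 4*m*n^2 + m*n - 2*n^2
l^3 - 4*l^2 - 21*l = l*(l - 7)*(l + 3)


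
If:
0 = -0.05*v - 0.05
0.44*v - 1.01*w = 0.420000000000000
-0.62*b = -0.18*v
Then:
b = -0.29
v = -1.00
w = -0.85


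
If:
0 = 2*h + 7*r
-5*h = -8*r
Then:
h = 0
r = 0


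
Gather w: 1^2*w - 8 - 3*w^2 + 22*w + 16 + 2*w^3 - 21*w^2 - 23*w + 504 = 2*w^3 - 24*w^2 + 512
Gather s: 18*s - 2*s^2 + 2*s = -2*s^2 + 20*s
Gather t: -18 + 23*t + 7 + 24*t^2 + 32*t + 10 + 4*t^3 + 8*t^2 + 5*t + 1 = 4*t^3 + 32*t^2 + 60*t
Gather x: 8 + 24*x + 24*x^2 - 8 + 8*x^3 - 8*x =8*x^3 + 24*x^2 + 16*x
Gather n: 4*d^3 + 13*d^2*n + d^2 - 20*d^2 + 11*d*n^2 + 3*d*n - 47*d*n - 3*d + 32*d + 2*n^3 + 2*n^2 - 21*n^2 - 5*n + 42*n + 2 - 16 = 4*d^3 - 19*d^2 + 29*d + 2*n^3 + n^2*(11*d - 19) + n*(13*d^2 - 44*d + 37) - 14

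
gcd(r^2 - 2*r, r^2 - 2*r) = r^2 - 2*r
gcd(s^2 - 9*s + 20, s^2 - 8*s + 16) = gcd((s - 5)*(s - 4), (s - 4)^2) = s - 4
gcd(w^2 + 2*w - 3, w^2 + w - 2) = w - 1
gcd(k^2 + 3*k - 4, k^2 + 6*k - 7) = k - 1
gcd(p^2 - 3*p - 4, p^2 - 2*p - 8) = p - 4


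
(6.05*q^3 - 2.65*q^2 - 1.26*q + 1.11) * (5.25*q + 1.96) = 31.7625*q^4 - 2.0545*q^3 - 11.809*q^2 + 3.3579*q + 2.1756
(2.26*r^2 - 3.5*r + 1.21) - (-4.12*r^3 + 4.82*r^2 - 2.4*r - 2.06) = 4.12*r^3 - 2.56*r^2 - 1.1*r + 3.27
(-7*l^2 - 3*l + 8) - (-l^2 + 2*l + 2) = -6*l^2 - 5*l + 6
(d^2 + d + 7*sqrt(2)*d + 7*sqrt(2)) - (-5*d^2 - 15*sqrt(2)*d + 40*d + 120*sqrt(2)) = 6*d^2 - 39*d + 22*sqrt(2)*d - 113*sqrt(2)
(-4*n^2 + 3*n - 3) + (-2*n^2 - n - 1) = -6*n^2 + 2*n - 4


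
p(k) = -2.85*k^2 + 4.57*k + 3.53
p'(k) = 4.57 - 5.7*k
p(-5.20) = -97.30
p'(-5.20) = 34.21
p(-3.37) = -44.24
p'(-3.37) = 23.78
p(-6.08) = -129.61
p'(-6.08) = 39.23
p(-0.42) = 1.11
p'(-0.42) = 6.96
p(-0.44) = 0.97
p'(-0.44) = 7.08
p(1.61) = 3.50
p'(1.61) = -4.61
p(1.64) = 3.36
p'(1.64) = -4.78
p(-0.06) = 3.25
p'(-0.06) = 4.91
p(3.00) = -8.41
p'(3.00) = -12.53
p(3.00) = -8.41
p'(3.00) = -12.53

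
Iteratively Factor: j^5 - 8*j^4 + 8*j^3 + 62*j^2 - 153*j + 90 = (j - 1)*(j^4 - 7*j^3 + j^2 + 63*j - 90) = (j - 3)*(j - 1)*(j^3 - 4*j^2 - 11*j + 30) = (j - 3)*(j - 1)*(j + 3)*(j^2 - 7*j + 10) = (j - 3)*(j - 2)*(j - 1)*(j + 3)*(j - 5)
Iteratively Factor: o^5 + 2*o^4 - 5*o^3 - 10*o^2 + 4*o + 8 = (o + 2)*(o^4 - 5*o^2 + 4) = (o - 2)*(o + 2)*(o^3 + 2*o^2 - o - 2) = (o - 2)*(o + 1)*(o + 2)*(o^2 + o - 2) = (o - 2)*(o + 1)*(o + 2)^2*(o - 1)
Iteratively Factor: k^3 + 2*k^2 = (k + 2)*(k^2) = k*(k + 2)*(k)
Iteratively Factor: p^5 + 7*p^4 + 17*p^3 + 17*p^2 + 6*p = (p)*(p^4 + 7*p^3 + 17*p^2 + 17*p + 6) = p*(p + 1)*(p^3 + 6*p^2 + 11*p + 6) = p*(p + 1)^2*(p^2 + 5*p + 6) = p*(p + 1)^2*(p + 3)*(p + 2)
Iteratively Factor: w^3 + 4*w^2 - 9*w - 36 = (w + 3)*(w^2 + w - 12) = (w - 3)*(w + 3)*(w + 4)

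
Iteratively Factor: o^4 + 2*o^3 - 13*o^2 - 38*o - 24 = (o - 4)*(o^3 + 6*o^2 + 11*o + 6) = (o - 4)*(o + 1)*(o^2 + 5*o + 6) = (o - 4)*(o + 1)*(o + 3)*(o + 2)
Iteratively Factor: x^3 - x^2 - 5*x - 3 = (x + 1)*(x^2 - 2*x - 3) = (x + 1)^2*(x - 3)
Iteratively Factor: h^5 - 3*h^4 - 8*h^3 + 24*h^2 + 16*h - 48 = (h - 3)*(h^4 - 8*h^2 + 16) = (h - 3)*(h + 2)*(h^3 - 2*h^2 - 4*h + 8) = (h - 3)*(h - 2)*(h + 2)*(h^2 - 4) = (h - 3)*(h - 2)^2*(h + 2)*(h + 2)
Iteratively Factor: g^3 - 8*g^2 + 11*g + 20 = (g + 1)*(g^2 - 9*g + 20) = (g - 5)*(g + 1)*(g - 4)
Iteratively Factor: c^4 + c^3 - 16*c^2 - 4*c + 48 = (c - 2)*(c^3 + 3*c^2 - 10*c - 24) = (c - 3)*(c - 2)*(c^2 + 6*c + 8) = (c - 3)*(c - 2)*(c + 2)*(c + 4)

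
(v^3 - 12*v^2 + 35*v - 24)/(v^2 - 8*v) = v - 4 + 3/v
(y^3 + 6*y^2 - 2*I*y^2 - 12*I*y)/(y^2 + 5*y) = (y^2 + 2*y*(3 - I) - 12*I)/(y + 5)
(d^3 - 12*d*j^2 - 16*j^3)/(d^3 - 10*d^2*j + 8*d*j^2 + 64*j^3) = (d + 2*j)/(d - 8*j)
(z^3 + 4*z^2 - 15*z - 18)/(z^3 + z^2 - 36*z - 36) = (z - 3)/(z - 6)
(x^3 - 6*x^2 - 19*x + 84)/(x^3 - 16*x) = (x^2 - 10*x + 21)/(x*(x - 4))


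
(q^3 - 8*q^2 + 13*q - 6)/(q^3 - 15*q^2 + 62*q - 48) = (q - 1)/(q - 8)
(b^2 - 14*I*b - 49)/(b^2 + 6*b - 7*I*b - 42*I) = (b - 7*I)/(b + 6)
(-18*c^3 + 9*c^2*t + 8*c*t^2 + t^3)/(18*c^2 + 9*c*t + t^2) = -c + t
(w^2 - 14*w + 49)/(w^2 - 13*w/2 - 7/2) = 2*(w - 7)/(2*w + 1)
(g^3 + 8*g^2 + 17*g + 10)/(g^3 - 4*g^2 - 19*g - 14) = (g + 5)/(g - 7)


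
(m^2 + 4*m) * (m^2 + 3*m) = m^4 + 7*m^3 + 12*m^2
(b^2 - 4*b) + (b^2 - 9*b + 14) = 2*b^2 - 13*b + 14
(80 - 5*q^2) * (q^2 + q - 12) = -5*q^4 - 5*q^3 + 140*q^2 + 80*q - 960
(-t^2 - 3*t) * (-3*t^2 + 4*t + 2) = 3*t^4 + 5*t^3 - 14*t^2 - 6*t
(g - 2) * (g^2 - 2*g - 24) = g^3 - 4*g^2 - 20*g + 48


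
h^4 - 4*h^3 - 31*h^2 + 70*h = h*(h - 7)*(h - 2)*(h + 5)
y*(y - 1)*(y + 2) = y^3 + y^2 - 2*y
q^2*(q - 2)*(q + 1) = q^4 - q^3 - 2*q^2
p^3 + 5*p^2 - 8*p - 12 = (p - 2)*(p + 1)*(p + 6)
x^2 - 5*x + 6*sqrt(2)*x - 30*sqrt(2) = (x - 5)*(x + 6*sqrt(2))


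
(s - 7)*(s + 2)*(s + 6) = s^3 + s^2 - 44*s - 84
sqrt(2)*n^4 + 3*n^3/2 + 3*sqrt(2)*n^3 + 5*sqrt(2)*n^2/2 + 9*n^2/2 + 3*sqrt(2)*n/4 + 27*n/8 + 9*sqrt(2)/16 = (n + 3/2)^2*(n + sqrt(2)/2)*(sqrt(2)*n + 1/2)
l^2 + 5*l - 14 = (l - 2)*(l + 7)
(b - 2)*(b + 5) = b^2 + 3*b - 10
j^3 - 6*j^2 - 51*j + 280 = (j - 8)*(j - 5)*(j + 7)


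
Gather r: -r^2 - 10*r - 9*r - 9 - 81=-r^2 - 19*r - 90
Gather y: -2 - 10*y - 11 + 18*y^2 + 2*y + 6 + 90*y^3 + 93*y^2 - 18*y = 90*y^3 + 111*y^2 - 26*y - 7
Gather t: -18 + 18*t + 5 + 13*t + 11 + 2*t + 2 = 33*t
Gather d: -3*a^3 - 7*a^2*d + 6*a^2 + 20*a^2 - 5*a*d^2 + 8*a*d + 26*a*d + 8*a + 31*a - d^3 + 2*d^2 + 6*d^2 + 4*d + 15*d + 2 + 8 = -3*a^3 + 26*a^2 + 39*a - d^3 + d^2*(8 - 5*a) + d*(-7*a^2 + 34*a + 19) + 10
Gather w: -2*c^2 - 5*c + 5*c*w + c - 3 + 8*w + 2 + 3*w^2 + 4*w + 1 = -2*c^2 - 4*c + 3*w^2 + w*(5*c + 12)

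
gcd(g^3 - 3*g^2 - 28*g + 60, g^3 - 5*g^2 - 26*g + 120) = g^2 - g - 30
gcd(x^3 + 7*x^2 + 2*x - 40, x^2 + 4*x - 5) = x + 5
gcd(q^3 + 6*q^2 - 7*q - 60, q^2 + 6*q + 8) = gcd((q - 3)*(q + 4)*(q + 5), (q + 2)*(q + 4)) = q + 4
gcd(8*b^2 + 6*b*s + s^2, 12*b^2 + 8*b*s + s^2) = 2*b + s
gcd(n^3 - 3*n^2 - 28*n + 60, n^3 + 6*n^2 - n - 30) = n^2 + 3*n - 10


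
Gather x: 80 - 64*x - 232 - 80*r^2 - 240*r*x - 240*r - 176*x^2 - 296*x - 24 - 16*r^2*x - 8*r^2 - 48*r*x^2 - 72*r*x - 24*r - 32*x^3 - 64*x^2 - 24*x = -88*r^2 - 264*r - 32*x^3 + x^2*(-48*r - 240) + x*(-16*r^2 - 312*r - 384) - 176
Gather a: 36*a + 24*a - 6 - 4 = 60*a - 10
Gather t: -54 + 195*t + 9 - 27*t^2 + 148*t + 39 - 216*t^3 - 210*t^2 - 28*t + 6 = -216*t^3 - 237*t^2 + 315*t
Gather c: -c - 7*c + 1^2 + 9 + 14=24 - 8*c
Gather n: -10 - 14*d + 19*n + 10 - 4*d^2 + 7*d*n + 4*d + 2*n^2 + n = -4*d^2 - 10*d + 2*n^2 + n*(7*d + 20)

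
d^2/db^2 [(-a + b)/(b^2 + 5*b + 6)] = 2*(-(a - b)*(2*b + 5)^2 + (a - 3*b - 5)*(b^2 + 5*b + 6))/(b^2 + 5*b + 6)^3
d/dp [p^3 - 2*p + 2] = 3*p^2 - 2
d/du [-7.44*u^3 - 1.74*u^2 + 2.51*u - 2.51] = -22.32*u^2 - 3.48*u + 2.51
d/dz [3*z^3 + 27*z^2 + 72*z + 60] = 9*z^2 + 54*z + 72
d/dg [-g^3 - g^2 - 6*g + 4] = -3*g^2 - 2*g - 6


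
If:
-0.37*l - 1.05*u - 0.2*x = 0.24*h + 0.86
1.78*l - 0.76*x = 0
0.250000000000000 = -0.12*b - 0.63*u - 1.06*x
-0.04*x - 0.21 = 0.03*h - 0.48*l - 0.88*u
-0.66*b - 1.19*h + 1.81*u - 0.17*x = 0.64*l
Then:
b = 7.79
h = -3.24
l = -0.57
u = 0.38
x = -1.34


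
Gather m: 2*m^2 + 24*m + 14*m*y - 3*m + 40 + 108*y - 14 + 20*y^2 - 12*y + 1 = 2*m^2 + m*(14*y + 21) + 20*y^2 + 96*y + 27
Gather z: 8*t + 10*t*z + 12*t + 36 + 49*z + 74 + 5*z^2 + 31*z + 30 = 20*t + 5*z^2 + z*(10*t + 80) + 140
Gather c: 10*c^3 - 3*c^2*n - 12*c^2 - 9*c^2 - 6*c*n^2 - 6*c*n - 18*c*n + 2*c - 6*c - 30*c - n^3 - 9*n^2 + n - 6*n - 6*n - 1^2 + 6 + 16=10*c^3 + c^2*(-3*n - 21) + c*(-6*n^2 - 24*n - 34) - n^3 - 9*n^2 - 11*n + 21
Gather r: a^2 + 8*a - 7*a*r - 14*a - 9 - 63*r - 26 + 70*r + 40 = a^2 - 6*a + r*(7 - 7*a) + 5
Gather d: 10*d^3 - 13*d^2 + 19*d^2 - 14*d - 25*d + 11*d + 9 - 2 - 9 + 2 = 10*d^3 + 6*d^2 - 28*d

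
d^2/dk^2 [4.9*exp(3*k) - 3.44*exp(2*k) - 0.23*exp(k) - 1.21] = (44.1*exp(2*k) - 13.76*exp(k) - 0.23)*exp(k)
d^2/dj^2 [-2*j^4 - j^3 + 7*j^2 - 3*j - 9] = -24*j^2 - 6*j + 14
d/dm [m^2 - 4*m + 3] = 2*m - 4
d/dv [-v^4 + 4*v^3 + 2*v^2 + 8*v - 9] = -4*v^3 + 12*v^2 + 4*v + 8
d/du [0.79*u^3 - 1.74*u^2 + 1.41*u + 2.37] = 2.37*u^2 - 3.48*u + 1.41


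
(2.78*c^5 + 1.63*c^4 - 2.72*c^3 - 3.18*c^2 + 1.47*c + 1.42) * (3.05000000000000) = 8.479*c^5 + 4.9715*c^4 - 8.296*c^3 - 9.699*c^2 + 4.4835*c + 4.331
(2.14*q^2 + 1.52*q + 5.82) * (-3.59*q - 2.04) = -7.6826*q^3 - 9.8224*q^2 - 23.9946*q - 11.8728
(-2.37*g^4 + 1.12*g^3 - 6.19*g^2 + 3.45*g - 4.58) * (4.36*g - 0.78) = -10.3332*g^5 + 6.7318*g^4 - 27.862*g^3 + 19.8702*g^2 - 22.6598*g + 3.5724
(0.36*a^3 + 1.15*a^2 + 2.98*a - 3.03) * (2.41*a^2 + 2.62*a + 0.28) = 0.8676*a^5 + 3.7147*a^4 + 10.2956*a^3 + 0.8273*a^2 - 7.1042*a - 0.8484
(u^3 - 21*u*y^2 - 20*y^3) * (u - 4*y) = u^4 - 4*u^3*y - 21*u^2*y^2 + 64*u*y^3 + 80*y^4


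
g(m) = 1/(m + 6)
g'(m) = -1/(m + 6)^2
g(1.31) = 0.14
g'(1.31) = -0.02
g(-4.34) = 0.60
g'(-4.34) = -0.36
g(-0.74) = 0.19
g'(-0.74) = -0.04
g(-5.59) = 2.44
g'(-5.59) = -5.95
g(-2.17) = 0.26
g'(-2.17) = -0.07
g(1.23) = 0.14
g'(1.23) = -0.02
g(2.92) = 0.11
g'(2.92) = -0.01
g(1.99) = 0.13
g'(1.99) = -0.02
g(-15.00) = -0.11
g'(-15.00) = -0.01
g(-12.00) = -0.17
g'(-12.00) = -0.03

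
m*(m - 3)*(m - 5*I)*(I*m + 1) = I*m^4 + 6*m^3 - 3*I*m^3 - 18*m^2 - 5*I*m^2 + 15*I*m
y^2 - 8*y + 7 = (y - 7)*(y - 1)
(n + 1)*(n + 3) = n^2 + 4*n + 3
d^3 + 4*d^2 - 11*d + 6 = (d - 1)^2*(d + 6)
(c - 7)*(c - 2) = c^2 - 9*c + 14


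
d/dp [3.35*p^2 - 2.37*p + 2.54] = 6.7*p - 2.37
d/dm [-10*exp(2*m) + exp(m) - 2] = (1 - 20*exp(m))*exp(m)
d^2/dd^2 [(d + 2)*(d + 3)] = 2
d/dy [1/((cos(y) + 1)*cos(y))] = (sin(y)/cos(y)^2 + 2*tan(y))/(cos(y) + 1)^2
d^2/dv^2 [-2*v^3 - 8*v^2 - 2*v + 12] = -12*v - 16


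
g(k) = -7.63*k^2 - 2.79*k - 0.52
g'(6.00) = -94.35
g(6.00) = -291.94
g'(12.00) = -185.91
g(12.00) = -1132.72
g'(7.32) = -114.49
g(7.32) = -429.78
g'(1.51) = -25.83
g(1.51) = -22.13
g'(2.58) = -42.16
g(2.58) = -58.51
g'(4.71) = -74.66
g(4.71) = -182.93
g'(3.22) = -51.93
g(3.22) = -88.61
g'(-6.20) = 91.82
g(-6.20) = -276.52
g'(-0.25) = 1.02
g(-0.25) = -0.30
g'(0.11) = -4.47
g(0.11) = -0.92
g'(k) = -15.26*k - 2.79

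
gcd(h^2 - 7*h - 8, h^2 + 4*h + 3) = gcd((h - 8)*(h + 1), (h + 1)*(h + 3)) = h + 1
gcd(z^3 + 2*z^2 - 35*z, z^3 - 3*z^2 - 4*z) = z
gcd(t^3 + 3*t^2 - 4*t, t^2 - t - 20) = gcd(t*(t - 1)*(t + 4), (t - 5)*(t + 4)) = t + 4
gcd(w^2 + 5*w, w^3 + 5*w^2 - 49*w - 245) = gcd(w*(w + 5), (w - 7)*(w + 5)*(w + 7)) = w + 5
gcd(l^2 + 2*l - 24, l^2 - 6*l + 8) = l - 4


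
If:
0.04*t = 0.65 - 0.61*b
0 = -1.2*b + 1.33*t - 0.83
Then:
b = 0.97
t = 1.50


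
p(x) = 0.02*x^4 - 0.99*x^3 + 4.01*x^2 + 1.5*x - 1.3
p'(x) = 0.08*x^3 - 2.97*x^2 + 8.02*x + 1.5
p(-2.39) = 32.19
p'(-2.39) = -35.72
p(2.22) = 11.45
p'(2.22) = 5.54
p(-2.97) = 57.11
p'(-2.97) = -50.61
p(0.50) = 0.33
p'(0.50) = 4.78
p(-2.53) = 37.42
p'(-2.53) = -39.10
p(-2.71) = 44.87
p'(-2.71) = -43.64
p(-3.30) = 75.37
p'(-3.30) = -60.18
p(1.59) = 7.37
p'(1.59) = 7.06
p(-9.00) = 1162.94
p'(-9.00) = -369.57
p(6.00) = -35.86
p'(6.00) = -40.02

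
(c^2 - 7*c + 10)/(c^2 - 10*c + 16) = (c - 5)/(c - 8)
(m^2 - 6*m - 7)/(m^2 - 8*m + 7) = (m + 1)/(m - 1)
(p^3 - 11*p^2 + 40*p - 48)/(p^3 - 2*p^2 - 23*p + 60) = (p - 4)/(p + 5)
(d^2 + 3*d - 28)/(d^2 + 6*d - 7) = (d - 4)/(d - 1)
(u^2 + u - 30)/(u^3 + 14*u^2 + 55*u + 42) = (u - 5)/(u^2 + 8*u + 7)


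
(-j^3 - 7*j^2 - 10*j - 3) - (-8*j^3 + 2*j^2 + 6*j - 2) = 7*j^3 - 9*j^2 - 16*j - 1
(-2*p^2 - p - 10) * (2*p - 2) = -4*p^3 + 2*p^2 - 18*p + 20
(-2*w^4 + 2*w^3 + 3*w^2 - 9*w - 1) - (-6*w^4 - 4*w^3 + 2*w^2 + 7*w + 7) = 4*w^4 + 6*w^3 + w^2 - 16*w - 8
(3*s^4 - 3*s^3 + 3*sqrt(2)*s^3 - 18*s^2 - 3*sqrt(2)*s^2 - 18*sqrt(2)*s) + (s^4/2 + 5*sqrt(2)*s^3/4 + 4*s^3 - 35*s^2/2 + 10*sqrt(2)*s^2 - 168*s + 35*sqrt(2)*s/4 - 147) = 7*s^4/2 + s^3 + 17*sqrt(2)*s^3/4 - 71*s^2/2 + 7*sqrt(2)*s^2 - 168*s - 37*sqrt(2)*s/4 - 147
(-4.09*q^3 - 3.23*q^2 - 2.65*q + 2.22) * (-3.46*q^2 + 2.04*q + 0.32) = 14.1514*q^5 + 2.8322*q^4 + 1.271*q^3 - 14.1208*q^2 + 3.6808*q + 0.7104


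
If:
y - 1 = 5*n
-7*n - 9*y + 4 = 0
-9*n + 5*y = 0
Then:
No Solution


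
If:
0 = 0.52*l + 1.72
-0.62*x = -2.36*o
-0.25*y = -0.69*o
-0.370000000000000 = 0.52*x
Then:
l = -3.31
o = -0.19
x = -0.71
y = -0.52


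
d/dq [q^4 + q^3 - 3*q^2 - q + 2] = 4*q^3 + 3*q^2 - 6*q - 1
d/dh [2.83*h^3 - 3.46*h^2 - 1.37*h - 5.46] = 8.49*h^2 - 6.92*h - 1.37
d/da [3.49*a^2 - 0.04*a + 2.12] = 6.98*a - 0.04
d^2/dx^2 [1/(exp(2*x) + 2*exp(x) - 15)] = 2*(4*(exp(x) + 1)^2*exp(x) - (2*exp(x) + 1)*(exp(2*x) + 2*exp(x) - 15))*exp(x)/(exp(2*x) + 2*exp(x) - 15)^3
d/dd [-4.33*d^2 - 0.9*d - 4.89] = -8.66*d - 0.9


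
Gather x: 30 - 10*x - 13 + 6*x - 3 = 14 - 4*x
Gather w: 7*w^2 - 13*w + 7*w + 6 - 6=7*w^2 - 6*w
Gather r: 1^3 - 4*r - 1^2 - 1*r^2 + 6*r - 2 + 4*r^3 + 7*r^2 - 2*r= 4*r^3 + 6*r^2 - 2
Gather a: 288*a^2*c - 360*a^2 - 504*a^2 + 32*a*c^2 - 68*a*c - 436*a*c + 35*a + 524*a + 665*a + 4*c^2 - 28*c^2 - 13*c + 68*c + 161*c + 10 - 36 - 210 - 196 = a^2*(288*c - 864) + a*(32*c^2 - 504*c + 1224) - 24*c^2 + 216*c - 432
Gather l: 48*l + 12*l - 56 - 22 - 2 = 60*l - 80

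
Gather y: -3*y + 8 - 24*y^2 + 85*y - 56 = -24*y^2 + 82*y - 48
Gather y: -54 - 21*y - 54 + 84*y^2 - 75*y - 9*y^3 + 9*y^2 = -9*y^3 + 93*y^2 - 96*y - 108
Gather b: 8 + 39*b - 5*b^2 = -5*b^2 + 39*b + 8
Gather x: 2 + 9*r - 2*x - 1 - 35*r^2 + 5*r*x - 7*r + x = -35*r^2 + 2*r + x*(5*r - 1) + 1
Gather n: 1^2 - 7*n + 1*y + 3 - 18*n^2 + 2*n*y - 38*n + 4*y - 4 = -18*n^2 + n*(2*y - 45) + 5*y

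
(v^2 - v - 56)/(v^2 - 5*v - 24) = (v + 7)/(v + 3)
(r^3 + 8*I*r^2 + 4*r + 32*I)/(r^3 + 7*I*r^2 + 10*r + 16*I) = (r + 2*I)/(r + I)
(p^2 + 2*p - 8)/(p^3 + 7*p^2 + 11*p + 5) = (p^2 + 2*p - 8)/(p^3 + 7*p^2 + 11*p + 5)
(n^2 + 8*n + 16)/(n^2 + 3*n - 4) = (n + 4)/(n - 1)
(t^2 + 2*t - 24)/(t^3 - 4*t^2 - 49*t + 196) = (t + 6)/(t^2 - 49)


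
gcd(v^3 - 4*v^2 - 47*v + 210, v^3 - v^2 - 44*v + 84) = v^2 + v - 42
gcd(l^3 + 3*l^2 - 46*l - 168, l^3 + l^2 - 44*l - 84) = l^2 - l - 42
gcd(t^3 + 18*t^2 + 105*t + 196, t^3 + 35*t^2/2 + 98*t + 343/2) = t^2 + 14*t + 49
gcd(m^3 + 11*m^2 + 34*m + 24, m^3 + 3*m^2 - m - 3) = m + 1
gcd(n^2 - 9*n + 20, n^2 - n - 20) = n - 5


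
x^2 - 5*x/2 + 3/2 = (x - 3/2)*(x - 1)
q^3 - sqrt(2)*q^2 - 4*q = q*(q - 2*sqrt(2))*(q + sqrt(2))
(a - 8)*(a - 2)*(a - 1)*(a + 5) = a^4 - 6*a^3 - 29*a^2 + 114*a - 80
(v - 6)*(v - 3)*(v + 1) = v^3 - 8*v^2 + 9*v + 18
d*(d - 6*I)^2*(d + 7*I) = d^4 - 5*I*d^3 + 48*d^2 - 252*I*d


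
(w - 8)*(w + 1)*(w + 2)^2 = w^4 - 3*w^3 - 32*w^2 - 60*w - 32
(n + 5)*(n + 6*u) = n^2 + 6*n*u + 5*n + 30*u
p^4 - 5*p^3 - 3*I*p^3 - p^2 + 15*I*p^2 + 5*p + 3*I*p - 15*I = (p - 5)*(p - 3*I)*(-I*p + I)*(I*p + I)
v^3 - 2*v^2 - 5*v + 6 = (v - 3)*(v - 1)*(v + 2)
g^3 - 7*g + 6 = (g - 2)*(g - 1)*(g + 3)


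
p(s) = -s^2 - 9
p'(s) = -2*s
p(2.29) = -14.24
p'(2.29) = -4.58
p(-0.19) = -9.04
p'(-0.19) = 0.38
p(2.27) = -14.15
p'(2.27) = -4.54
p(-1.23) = -10.51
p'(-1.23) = 2.46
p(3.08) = -18.49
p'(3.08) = -6.16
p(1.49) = -11.22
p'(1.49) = -2.98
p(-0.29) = -9.08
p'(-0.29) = 0.58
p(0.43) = -9.18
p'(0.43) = -0.86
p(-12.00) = -153.00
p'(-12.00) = 24.00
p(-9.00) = -90.00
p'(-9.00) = 18.00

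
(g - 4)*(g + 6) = g^2 + 2*g - 24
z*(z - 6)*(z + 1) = z^3 - 5*z^2 - 6*z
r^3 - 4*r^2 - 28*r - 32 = (r - 8)*(r + 2)^2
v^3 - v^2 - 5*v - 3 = (v - 3)*(v + 1)^2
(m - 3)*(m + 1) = m^2 - 2*m - 3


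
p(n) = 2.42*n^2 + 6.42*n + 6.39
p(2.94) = 46.18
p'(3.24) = 22.10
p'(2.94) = 20.65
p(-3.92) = 18.41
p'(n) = 4.84*n + 6.42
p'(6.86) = 39.62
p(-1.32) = 2.13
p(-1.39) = 2.14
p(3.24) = 52.59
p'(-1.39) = -0.31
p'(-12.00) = -51.66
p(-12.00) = 277.83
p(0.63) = 11.40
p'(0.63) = 9.47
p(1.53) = 21.88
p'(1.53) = 13.83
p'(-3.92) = -12.55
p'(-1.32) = 0.03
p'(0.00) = 6.42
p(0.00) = 6.39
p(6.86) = 164.32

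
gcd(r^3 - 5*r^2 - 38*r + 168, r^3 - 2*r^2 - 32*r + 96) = r^2 + 2*r - 24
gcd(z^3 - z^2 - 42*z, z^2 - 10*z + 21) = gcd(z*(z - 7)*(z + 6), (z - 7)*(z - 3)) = z - 7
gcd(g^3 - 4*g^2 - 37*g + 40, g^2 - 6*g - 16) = g - 8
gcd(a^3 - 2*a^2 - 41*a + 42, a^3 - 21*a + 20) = a - 1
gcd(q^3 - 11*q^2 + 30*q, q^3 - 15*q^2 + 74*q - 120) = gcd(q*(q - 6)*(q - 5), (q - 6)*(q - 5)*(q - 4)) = q^2 - 11*q + 30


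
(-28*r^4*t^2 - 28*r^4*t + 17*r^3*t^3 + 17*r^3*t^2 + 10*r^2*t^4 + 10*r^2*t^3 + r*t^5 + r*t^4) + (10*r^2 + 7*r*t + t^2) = -28*r^4*t^2 - 28*r^4*t + 17*r^3*t^3 + 17*r^3*t^2 + 10*r^2*t^4 + 10*r^2*t^3 + 10*r^2 + r*t^5 + r*t^4 + 7*r*t + t^2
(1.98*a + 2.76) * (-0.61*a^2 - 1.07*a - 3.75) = -1.2078*a^3 - 3.8022*a^2 - 10.3782*a - 10.35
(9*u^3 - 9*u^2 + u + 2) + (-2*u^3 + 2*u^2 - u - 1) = 7*u^3 - 7*u^2 + 1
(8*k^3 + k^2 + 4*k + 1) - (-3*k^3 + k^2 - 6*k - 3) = 11*k^3 + 10*k + 4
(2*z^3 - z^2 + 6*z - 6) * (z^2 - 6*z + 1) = 2*z^5 - 13*z^4 + 14*z^3 - 43*z^2 + 42*z - 6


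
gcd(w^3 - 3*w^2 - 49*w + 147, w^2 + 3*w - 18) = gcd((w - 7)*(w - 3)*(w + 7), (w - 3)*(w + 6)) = w - 3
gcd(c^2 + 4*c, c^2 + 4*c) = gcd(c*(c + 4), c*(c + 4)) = c^2 + 4*c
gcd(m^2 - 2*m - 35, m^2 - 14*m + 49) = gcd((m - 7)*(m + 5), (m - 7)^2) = m - 7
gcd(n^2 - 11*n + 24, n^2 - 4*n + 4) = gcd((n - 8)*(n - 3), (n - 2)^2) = 1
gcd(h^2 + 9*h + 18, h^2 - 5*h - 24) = h + 3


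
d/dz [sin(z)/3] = cos(z)/3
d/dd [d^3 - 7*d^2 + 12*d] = 3*d^2 - 14*d + 12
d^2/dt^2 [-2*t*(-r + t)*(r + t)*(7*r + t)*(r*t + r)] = 4*r*(7*r^3 + 3*r^2*t + r^2 - 42*r*t^2 - 21*r*t - 10*t^3 - 6*t^2)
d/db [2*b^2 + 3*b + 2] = 4*b + 3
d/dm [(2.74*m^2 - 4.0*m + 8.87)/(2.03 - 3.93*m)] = (-10.7682*m^2 + 11.1244*m + 26.7391)/(15.4449*m^2 - 15.9558*m + 4.1209)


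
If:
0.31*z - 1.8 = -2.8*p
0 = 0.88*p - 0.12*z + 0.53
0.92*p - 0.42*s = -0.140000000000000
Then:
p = 0.08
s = 0.52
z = 5.04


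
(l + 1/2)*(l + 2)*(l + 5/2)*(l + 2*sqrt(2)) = l^4 + 2*sqrt(2)*l^3 + 5*l^3 + 29*l^2/4 + 10*sqrt(2)*l^2 + 5*l/2 + 29*sqrt(2)*l/2 + 5*sqrt(2)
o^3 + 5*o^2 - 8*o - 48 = (o - 3)*(o + 4)^2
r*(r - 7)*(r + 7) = r^3 - 49*r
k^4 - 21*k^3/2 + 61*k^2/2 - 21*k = k*(k - 6)*(k - 7/2)*(k - 1)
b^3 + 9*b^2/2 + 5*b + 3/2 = (b + 1/2)*(b + 1)*(b + 3)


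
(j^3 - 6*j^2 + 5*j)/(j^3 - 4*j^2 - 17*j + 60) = j*(j - 1)/(j^2 + j - 12)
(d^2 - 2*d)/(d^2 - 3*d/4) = 4*(d - 2)/(4*d - 3)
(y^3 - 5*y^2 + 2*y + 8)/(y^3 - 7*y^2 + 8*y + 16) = (y - 2)/(y - 4)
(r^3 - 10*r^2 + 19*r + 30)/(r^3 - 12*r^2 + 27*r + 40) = (r - 6)/(r - 8)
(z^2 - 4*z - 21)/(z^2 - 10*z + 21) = (z + 3)/(z - 3)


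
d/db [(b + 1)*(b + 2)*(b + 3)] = 3*b^2 + 12*b + 11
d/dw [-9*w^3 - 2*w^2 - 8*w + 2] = -27*w^2 - 4*w - 8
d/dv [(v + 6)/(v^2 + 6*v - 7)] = (v^2 + 6*v - 2*(v + 3)*(v + 6) - 7)/(v^2 + 6*v - 7)^2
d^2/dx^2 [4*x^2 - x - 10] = 8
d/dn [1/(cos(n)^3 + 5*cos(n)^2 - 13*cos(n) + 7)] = (3*cos(n) + 13)*sin(n)/((cos(n) - 1)^3*(cos(n) + 7)^2)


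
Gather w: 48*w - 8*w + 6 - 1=40*w + 5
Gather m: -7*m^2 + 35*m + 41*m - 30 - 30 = -7*m^2 + 76*m - 60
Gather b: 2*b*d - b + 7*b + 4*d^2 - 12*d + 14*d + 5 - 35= b*(2*d + 6) + 4*d^2 + 2*d - 30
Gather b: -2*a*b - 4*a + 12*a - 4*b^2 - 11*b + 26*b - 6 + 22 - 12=8*a - 4*b^2 + b*(15 - 2*a) + 4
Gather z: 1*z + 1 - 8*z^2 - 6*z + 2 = -8*z^2 - 5*z + 3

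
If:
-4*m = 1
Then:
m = -1/4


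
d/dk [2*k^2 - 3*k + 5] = 4*k - 3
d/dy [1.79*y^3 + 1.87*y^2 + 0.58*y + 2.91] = 5.37*y^2 + 3.74*y + 0.58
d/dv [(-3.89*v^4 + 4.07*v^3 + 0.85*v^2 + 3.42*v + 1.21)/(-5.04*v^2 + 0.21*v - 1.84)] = (39.2112*v^5 - 22.9635*v^4 + 30.3398*v^3 - 5.05110000000001*v^2 + 9.0688*v - 6.5469)/(25.4016*v^4 - 2.1168*v^3 + 18.5913*v^2 - 0.7728*v + 3.3856)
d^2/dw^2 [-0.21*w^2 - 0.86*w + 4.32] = -0.420000000000000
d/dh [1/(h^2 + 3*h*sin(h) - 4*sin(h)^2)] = (-3*h*cos(h) - 2*h - 3*sin(h) + 4*sin(2*h))/((h - sin(h))^2*(h + 4*sin(h))^2)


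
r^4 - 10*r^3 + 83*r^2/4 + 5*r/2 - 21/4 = (r - 7)*(r - 3)*(r - 1/2)*(r + 1/2)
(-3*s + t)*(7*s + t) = -21*s^2 + 4*s*t + t^2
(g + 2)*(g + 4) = g^2 + 6*g + 8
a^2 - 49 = (a - 7)*(a + 7)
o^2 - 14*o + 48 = (o - 8)*(o - 6)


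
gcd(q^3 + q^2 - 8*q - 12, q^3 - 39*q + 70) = 1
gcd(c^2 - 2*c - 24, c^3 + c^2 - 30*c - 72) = c^2 - 2*c - 24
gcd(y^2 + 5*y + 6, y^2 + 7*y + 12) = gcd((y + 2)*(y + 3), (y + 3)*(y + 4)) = y + 3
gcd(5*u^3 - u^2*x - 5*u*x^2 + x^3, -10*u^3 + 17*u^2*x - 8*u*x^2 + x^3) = 5*u^2 - 6*u*x + x^2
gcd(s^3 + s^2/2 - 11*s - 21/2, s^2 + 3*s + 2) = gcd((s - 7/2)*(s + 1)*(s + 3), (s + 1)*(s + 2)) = s + 1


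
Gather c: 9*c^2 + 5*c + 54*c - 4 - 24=9*c^2 + 59*c - 28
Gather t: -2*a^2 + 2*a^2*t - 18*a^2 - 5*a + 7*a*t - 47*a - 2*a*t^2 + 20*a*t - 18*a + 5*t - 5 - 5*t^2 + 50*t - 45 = -20*a^2 - 70*a + t^2*(-2*a - 5) + t*(2*a^2 + 27*a + 55) - 50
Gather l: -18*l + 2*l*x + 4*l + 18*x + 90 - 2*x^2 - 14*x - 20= l*(2*x - 14) - 2*x^2 + 4*x + 70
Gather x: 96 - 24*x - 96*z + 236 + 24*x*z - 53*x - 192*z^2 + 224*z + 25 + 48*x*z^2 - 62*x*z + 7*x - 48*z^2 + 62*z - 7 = x*(48*z^2 - 38*z - 70) - 240*z^2 + 190*z + 350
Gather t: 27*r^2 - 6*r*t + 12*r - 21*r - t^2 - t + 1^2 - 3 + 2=27*r^2 - 9*r - t^2 + t*(-6*r - 1)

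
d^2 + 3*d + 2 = (d + 1)*(d + 2)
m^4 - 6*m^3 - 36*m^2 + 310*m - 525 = (m - 5)^2*(m - 3)*(m + 7)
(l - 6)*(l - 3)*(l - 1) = l^3 - 10*l^2 + 27*l - 18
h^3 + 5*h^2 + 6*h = h*(h + 2)*(h + 3)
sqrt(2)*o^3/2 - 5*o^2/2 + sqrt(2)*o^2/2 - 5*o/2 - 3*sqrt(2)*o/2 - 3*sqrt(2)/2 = (o - 3*sqrt(2))*(o + sqrt(2)/2)*(sqrt(2)*o/2 + sqrt(2)/2)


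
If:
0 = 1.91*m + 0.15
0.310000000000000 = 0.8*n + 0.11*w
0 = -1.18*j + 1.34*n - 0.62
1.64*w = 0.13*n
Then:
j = -0.09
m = -0.08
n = 0.38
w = 0.03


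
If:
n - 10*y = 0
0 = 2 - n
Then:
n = 2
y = 1/5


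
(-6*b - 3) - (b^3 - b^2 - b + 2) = -b^3 + b^2 - 5*b - 5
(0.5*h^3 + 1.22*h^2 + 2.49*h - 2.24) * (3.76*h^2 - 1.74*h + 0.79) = 1.88*h^5 + 3.7172*h^4 + 7.6346*h^3 - 11.7912*h^2 + 5.8647*h - 1.7696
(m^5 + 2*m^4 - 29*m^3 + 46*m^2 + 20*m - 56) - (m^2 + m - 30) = m^5 + 2*m^4 - 29*m^3 + 45*m^2 + 19*m - 26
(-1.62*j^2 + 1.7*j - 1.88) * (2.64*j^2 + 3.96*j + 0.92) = -4.2768*j^4 - 1.9272*j^3 + 0.2784*j^2 - 5.8808*j - 1.7296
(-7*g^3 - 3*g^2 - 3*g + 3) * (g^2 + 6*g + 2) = -7*g^5 - 45*g^4 - 35*g^3 - 21*g^2 + 12*g + 6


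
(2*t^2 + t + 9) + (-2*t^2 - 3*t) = 9 - 2*t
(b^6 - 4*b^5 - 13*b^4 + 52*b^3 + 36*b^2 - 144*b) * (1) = b^6 - 4*b^5 - 13*b^4 + 52*b^3 + 36*b^2 - 144*b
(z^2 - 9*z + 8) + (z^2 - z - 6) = 2*z^2 - 10*z + 2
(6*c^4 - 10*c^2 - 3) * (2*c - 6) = 12*c^5 - 36*c^4 - 20*c^3 + 60*c^2 - 6*c + 18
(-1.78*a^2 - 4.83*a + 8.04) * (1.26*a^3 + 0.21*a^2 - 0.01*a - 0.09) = -2.2428*a^5 - 6.4596*a^4 + 9.1339*a^3 + 1.8969*a^2 + 0.3543*a - 0.7236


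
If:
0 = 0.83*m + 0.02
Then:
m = -0.02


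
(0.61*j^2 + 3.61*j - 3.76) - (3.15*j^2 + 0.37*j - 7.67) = -2.54*j^2 + 3.24*j + 3.91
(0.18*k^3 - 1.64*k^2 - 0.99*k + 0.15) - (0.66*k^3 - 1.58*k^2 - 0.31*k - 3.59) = -0.48*k^3 - 0.0599999999999998*k^2 - 0.68*k + 3.74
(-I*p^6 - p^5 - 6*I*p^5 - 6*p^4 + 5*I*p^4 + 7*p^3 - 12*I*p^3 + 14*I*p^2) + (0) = -I*p^6 - p^5 - 6*I*p^5 - 6*p^4 + 5*I*p^4 + 7*p^3 - 12*I*p^3 + 14*I*p^2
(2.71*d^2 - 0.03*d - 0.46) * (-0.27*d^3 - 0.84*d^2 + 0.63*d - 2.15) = -0.7317*d^5 - 2.2683*d^4 + 1.8567*d^3 - 5.459*d^2 - 0.2253*d + 0.989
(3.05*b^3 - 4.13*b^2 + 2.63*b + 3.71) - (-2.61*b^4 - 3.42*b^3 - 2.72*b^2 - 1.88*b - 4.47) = 2.61*b^4 + 6.47*b^3 - 1.41*b^2 + 4.51*b + 8.18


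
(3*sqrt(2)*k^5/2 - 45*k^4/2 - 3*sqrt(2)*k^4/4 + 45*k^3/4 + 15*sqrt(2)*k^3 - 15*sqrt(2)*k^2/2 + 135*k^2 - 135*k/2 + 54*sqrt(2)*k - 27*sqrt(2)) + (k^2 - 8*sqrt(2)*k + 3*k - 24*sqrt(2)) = 3*sqrt(2)*k^5/2 - 45*k^4/2 - 3*sqrt(2)*k^4/4 + 45*k^3/4 + 15*sqrt(2)*k^3 - 15*sqrt(2)*k^2/2 + 136*k^2 - 129*k/2 + 46*sqrt(2)*k - 51*sqrt(2)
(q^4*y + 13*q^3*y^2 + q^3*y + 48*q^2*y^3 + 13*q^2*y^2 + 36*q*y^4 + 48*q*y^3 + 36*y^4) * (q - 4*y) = q^5*y + 9*q^4*y^2 + q^4*y - 4*q^3*y^3 + 9*q^3*y^2 - 156*q^2*y^4 - 4*q^2*y^3 - 144*q*y^5 - 156*q*y^4 - 144*y^5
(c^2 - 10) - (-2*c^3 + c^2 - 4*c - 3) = 2*c^3 + 4*c - 7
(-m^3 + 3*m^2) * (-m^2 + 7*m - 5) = m^5 - 10*m^4 + 26*m^3 - 15*m^2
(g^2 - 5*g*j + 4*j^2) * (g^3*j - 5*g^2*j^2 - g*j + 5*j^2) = g^5*j - 10*g^4*j^2 + 29*g^3*j^3 - g^3*j - 20*g^2*j^4 + 10*g^2*j^2 - 29*g*j^3 + 20*j^4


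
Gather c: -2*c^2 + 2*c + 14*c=-2*c^2 + 16*c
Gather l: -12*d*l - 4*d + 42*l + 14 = -4*d + l*(42 - 12*d) + 14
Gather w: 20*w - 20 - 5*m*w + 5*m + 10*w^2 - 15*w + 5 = 5*m + 10*w^2 + w*(5 - 5*m) - 15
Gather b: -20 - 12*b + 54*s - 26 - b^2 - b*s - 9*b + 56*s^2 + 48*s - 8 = -b^2 + b*(-s - 21) + 56*s^2 + 102*s - 54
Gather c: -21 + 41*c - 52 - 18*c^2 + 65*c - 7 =-18*c^2 + 106*c - 80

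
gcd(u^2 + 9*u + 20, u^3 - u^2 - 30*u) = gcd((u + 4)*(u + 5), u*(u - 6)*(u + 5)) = u + 5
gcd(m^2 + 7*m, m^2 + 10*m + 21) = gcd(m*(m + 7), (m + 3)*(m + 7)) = m + 7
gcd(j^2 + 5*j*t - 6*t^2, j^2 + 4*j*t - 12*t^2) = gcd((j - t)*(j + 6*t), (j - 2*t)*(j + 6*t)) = j + 6*t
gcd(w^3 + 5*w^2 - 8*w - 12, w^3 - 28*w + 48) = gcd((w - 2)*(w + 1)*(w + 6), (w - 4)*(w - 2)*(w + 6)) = w^2 + 4*w - 12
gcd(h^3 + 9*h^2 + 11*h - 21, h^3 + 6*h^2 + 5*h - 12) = h^2 + 2*h - 3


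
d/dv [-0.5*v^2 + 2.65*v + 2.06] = 2.65 - 1.0*v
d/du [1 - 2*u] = -2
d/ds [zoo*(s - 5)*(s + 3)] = zoo*(s - 1)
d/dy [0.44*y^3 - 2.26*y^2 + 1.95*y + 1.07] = 1.32*y^2 - 4.52*y + 1.95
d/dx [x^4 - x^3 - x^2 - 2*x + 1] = 4*x^3 - 3*x^2 - 2*x - 2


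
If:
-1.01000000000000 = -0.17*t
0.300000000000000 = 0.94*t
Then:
No Solution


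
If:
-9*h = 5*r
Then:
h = -5*r/9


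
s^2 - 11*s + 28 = (s - 7)*(s - 4)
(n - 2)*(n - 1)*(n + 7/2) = n^3 + n^2/2 - 17*n/2 + 7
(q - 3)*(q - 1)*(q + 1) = q^3 - 3*q^2 - q + 3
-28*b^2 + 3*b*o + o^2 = (-4*b + o)*(7*b + o)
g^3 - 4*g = g*(g - 2)*(g + 2)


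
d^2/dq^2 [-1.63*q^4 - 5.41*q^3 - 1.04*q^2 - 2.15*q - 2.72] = -19.56*q^2 - 32.46*q - 2.08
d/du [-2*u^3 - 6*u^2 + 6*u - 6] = -6*u^2 - 12*u + 6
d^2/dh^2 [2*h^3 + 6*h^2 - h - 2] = 12*h + 12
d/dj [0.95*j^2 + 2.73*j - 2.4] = 1.9*j + 2.73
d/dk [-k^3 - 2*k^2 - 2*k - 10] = -3*k^2 - 4*k - 2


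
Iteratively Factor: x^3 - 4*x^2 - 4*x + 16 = (x - 4)*(x^2 - 4) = (x - 4)*(x + 2)*(x - 2)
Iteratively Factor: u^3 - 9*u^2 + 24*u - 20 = (u - 5)*(u^2 - 4*u + 4) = (u - 5)*(u - 2)*(u - 2)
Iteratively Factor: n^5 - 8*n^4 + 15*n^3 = (n - 5)*(n^4 - 3*n^3) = n*(n - 5)*(n^3 - 3*n^2) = n*(n - 5)*(n - 3)*(n^2) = n^2*(n - 5)*(n - 3)*(n)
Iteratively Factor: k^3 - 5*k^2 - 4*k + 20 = (k - 2)*(k^2 - 3*k - 10) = (k - 2)*(k + 2)*(k - 5)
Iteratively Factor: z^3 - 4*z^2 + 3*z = (z - 3)*(z^2 - z) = z*(z - 3)*(z - 1)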